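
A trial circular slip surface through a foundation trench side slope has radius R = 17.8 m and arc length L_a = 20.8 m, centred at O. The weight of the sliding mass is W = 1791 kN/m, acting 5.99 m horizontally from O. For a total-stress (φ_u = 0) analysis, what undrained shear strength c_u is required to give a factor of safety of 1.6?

FS = c_u·L_a·R / (W·d), so c_u = FS·W·d / (L_a·R).
c_u = 1.6·1791·5.99 / (20.80·17.8) = 17164.9 / 370.24 = 46.36 kPa

c_u = 46.4 kPa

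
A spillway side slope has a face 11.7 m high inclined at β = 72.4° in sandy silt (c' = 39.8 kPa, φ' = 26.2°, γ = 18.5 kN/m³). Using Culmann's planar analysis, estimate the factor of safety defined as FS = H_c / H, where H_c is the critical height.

FS = 2.04

H_c = (4c'/γ) · sinβ cosφ' / [1 − cos(β − φ')]
    = (4·39.8/18.5) · sin72.4°·cos26.2° / [1 − cos46.2°]
    = 8.605 · 0.8553 / 0.3079 = 23.91 m
FS = H_c / H = 23.91 / 11.7 = 2.043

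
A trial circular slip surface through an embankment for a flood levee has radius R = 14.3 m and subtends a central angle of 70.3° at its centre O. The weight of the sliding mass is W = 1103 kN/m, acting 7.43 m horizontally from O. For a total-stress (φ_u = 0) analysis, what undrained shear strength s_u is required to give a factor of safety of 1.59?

s_u = 51.9 kPa

FS = s_u·L_a·R / (W·d), so s_u = FS·W·d / (L_a·R).
Arc length L_a = R·θ = 14.3·(70.3°·π/180) = 14.3·1.2270 = 17.55 m
s_u = 1.59·1103·7.43 / (17.55·14.3) = 13030.5 / 250.90 = 51.93 kPa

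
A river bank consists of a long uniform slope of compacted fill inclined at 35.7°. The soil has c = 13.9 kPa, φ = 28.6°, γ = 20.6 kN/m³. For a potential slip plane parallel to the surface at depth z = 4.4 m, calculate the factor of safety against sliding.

For an infinite slope with a slip plane parallel to the surface (no pore pressure): FS = [c + γz cos²β tanφ] / [γz sinβ cosβ].
γz = 20.6·4.4 = 90.64 kN/m²
Numerator = 13.9 + 90.64·cos²35.7°·tan28.6° = 13.9 + 90.64·0.6595·0.5452 = 46.491 kPa
Denominator = 90.64·sin35.7°·cos35.7° = 90.64·0.5835·0.8121 = 42.953 kPa
FS = 46.491 / 42.953 = 1.082

FS = 1.08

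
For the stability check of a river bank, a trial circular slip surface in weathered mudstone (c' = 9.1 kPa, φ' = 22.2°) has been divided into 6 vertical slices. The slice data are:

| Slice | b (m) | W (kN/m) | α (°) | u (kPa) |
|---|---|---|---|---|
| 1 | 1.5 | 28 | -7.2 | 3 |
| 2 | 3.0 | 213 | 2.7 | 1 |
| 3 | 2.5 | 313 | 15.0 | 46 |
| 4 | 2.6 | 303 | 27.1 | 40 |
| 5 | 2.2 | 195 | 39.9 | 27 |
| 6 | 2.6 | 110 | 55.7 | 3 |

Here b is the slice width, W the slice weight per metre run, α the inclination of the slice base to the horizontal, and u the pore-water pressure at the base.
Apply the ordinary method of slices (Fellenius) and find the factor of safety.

Ordinary method of slices: FS = Σ[c'·Δl_i + (W_i cosα_i − u_i·Δl_i)·tanφ'] / Σ W_i sinα_i, with Δl_i = b_i / cosα_i.
Slice 1: Δl = 1.5/cos(-7.2°) = 1.512 m; N'_1 = 28·cos(-7.2°) − 3·1.512 = 23.2; c'Δl = 13.76; W sinα = -3.5
Slice 2: Δl = 3.0/cos2.7° = 3.003 m; N'_2 = 213·cos2.7° − 1·3.003 = 209.8; c'Δl = 27.33; W sinα = 10.0
Slice 3: Δl = 2.5/cos15.0° = 2.588 m; N'_3 = 313·cos15.0° − 46·2.588 = 183.3; c'Δl = 23.55; W sinα = 81.0
Slice 4: Δl = 2.6/cos27.1° = 2.921 m; N'_4 = 303·cos27.1° − 40·2.921 = 152.9; c'Δl = 26.58; W sinα = 138.0
Slice 5: Δl = 2.2/cos39.9° = 2.868 m; N'_5 = 195·cos39.9° − 27·2.868 = 72.2; c'Δl = 26.10; W sinα = 125.1
Slice 6: Δl = 2.6/cos55.7° = 4.614 m; N'_6 = 110·cos55.7° − 3·4.614 = 48.1; c'Δl = 41.99; W sinα = 90.9
Σc'Δl = 159.3 kN/m; ΣN' = 689.5 kN/m; ΣW sinα = 441.5 kN/m
Resisting = 159.3 + 689.5·tan22.2° = 159.3 + 281.4 = 440.7 kN/m
FS = 440.7 / 441.5 = 0.998

FS = 1.00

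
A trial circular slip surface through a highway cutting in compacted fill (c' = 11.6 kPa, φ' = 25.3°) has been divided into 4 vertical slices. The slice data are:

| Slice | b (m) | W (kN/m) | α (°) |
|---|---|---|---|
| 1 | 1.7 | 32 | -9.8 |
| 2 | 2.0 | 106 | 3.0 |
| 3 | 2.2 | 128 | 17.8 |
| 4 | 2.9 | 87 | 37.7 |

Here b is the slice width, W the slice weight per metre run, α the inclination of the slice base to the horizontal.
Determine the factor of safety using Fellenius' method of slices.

Ordinary method of slices: FS = Σ[c'·Δl_i + (W_i cosα_i)·tanφ'] / Σ W_i sinα_i, with Δl_i = b_i / cosα_i.
Slice 1: Δl = 1.7/cos(-9.8°) = 1.725 m; N'_1 = 32·cos(-9.8°) = 31.5; c'Δl = 20.01; W sinα = -5.4
Slice 2: Δl = 2.0/cos3.0° = 2.003 m; N'_2 = 106·cos3.0° = 105.9; c'Δl = 23.23; W sinα = 5.5
Slice 3: Δl = 2.2/cos17.8° = 2.311 m; N'_3 = 128·cos17.8° = 121.9; c'Δl = 26.80; W sinα = 39.1
Slice 4: Δl = 2.9/cos37.7° = 3.665 m; N'_4 = 87·cos37.7° = 68.8; c'Δl = 42.52; W sinα = 53.2
Σc'Δl = 112.6 kN/m; ΣN' = 328.1 kN/m; ΣW sinα = 92.4 kN/m
Resisting = 112.6 + 328.1·tan25.3° = 112.6 + 155.1 = 267.7 kN/m
FS = 267.7 / 92.4 = 2.896

FS = 2.90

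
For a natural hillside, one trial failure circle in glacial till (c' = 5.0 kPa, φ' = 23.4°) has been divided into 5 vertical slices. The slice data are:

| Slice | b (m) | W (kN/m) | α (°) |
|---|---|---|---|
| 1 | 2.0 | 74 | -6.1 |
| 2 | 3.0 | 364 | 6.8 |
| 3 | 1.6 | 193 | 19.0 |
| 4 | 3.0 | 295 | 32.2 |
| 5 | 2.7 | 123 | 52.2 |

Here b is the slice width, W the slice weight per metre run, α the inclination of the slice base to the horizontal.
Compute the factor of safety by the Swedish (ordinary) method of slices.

Ordinary method of slices: FS = Σ[c'·Δl_i + (W_i cosα_i)·tanφ'] / Σ W_i sinα_i, with Δl_i = b_i / cosα_i.
Slice 1: Δl = 2.0/cos(-6.1°) = 2.011 m; N'_1 = 74·cos(-6.1°) = 73.6; c'Δl = 10.06; W sinα = -7.9
Slice 2: Δl = 3.0/cos6.8° = 3.021 m; N'_2 = 364·cos6.8° = 361.4; c'Δl = 15.11; W sinα = 43.1
Slice 3: Δl = 1.6/cos19.0° = 1.692 m; N'_3 = 193·cos19.0° = 182.5; c'Δl = 8.46; W sinα = 62.8
Slice 4: Δl = 3.0/cos32.2° = 3.545 m; N'_4 = 295·cos32.2° = 249.6; c'Δl = 17.73; W sinα = 157.2
Slice 5: Δl = 2.7/cos52.2° = 4.405 m; N'_5 = 123·cos52.2° = 75.4; c'Δl = 22.03; W sinα = 97.2
Σc'Δl = 73.4 kN/m; ΣN' = 942.5 kN/m; ΣW sinα = 352.5 kN/m
Resisting = 73.4 + 942.5·tan23.4° = 73.4 + 407.9 = 481.2 kN/m
FS = 481.2 / 352.5 = 1.365

FS = 1.37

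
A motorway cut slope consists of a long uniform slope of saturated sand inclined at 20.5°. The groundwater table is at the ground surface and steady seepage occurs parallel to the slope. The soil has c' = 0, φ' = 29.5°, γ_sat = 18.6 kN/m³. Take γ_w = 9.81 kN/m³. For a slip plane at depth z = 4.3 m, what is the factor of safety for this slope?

With seepage parallel to the slope and the water table at the surface, the effective normal stress on the slip plane uses the buoyant unit weight γ' = γ_sat − γ_w while the driving shear stress uses γ_sat:
FS = [c' + γ' z cos²β tanφ'] / [γ_sat z sinβ cosβ]
(For c' = 0 this reduces to FS = (γ'/γ_sat)·tanφ'/tanβ.)
γ' = 18.6 − 9.81 = 8.79 kN/m³
Numerator = 0.0 + 8.79·4.3·cos²20.5°·tan29.5° = 0.0 + 8.79·4.3·0.8774·0.5658 = 18.762 kPa
Denominator = 18.6·4.3·sin20.5°·cos20.5° = 18.6·4.3·0.3502·0.9367 = 26.236 kPa
FS = 18.762 / 26.236 = 0.715

FS = 0.72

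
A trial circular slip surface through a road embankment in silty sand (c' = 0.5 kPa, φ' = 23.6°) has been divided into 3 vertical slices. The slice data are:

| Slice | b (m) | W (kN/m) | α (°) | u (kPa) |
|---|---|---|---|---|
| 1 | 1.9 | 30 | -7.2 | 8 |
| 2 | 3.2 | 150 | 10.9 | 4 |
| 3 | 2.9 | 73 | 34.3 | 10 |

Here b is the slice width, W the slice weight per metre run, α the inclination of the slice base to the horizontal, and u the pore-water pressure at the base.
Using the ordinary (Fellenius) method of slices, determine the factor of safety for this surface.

Ordinary method of slices: FS = Σ[c'·Δl_i + (W_i cosα_i − u_i·Δl_i)·tanφ'] / Σ W_i sinα_i, with Δl_i = b_i / cosα_i.
Slice 1: Δl = 1.9/cos(-7.2°) = 1.915 m; N'_1 = 30·cos(-7.2°) − 8·1.915 = 14.4; c'Δl = 0.96; W sinα = -3.8
Slice 2: Δl = 3.2/cos10.9° = 3.259 m; N'_2 = 150·cos10.9° − 4·3.259 = 134.3; c'Δl = 1.63; W sinα = 28.4
Slice 3: Δl = 2.9/cos34.3° = 3.510 m; N'_3 = 73·cos34.3° − 10·3.510 = 25.2; c'Δl = 1.76; W sinα = 41.1
Σc'Δl = 4.3 kN/m; ΣN' = 173.9 kN/m; ΣW sinα = 65.7 kN/m
Resisting = 4.3 + 173.9·tan23.6° = 4.3 + 76.0 = 80.3 kN/m
FS = 80.3 / 65.7 = 1.222

FS = 1.22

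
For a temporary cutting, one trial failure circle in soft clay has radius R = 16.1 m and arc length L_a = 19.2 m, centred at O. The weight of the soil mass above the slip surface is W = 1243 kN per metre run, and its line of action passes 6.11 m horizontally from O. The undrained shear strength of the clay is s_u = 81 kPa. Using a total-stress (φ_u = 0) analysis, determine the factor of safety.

FS = 3.30

Taking moments about the centre O, the resisting moment is provided by the undrained shear strength acting along the arc:
M_R = s_u·L_a·R = 81·19.20·16.1 = 25038.7 kN·m/m
M_D = W·d = 1243·6.11 = 7594.7 kN·m/m
FS = M_R / M_D = 25038.7 / 7594.7 = 3.297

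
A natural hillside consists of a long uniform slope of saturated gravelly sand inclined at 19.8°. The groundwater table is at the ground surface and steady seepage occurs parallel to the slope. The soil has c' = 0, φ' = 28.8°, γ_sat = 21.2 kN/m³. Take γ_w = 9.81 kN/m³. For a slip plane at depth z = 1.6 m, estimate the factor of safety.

With seepage parallel to the slope and the water table at the surface, the effective normal stress on the slip plane uses the buoyant unit weight γ' = γ_sat − γ_w while the driving shear stress uses γ_sat:
FS = [c' + γ' z cos²β tanφ'] / [γ_sat z sinβ cosβ]
(For c' = 0 this reduces to FS = (γ'/γ_sat)·tanφ'/tanβ.)
γ' = 21.2 − 9.81 = 11.39 kN/m³
Numerator = 0.0 + 11.39·1.6·cos²19.8°·tan28.8° = 0.0 + 11.39·1.6·0.8853·0.5498 = 8.869 kPa
Denominator = 21.2·1.6·sin19.8°·cos19.8° = 21.2·1.6·0.3387·0.9409 = 10.811 kPa
FS = 8.869 / 10.811 = 0.820

FS = 0.82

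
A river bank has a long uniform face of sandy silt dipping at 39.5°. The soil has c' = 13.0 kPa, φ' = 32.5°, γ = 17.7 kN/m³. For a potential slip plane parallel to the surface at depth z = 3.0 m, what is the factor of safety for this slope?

For an infinite slope with a slip plane parallel to the surface (no pore pressure): FS = [c' + γz cos²β tanφ'] / [γz sinβ cosβ].
γz = 17.7·3.0 = 53.10 kN/m²
Numerator = 13.0 + 53.10·cos²39.5°·tan32.5° = 13.0 + 53.10·0.5954·0.6371 = 33.142 kPa
Denominator = 53.10·sin39.5°·cos39.5° = 53.10·0.6361·0.7716 = 26.062 kPa
FS = 33.142 / 26.062 = 1.272

FS = 1.27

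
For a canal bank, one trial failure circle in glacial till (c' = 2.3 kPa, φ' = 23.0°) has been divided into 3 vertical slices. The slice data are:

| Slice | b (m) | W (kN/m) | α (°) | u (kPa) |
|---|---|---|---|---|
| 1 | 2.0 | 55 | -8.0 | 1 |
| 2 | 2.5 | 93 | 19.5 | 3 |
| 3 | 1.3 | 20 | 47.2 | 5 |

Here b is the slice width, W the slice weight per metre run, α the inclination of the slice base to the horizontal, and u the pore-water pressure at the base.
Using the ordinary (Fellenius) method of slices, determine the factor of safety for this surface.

Ordinary method of slices: FS = Σ[c'·Δl_i + (W_i cosα_i − u_i·Δl_i)·tanφ'] / Σ W_i sinα_i, with Δl_i = b_i / cosα_i.
Slice 1: Δl = 2.0/cos(-8.0°) = 2.020 m; N'_1 = 55·cos(-8.0°) − 1·2.020 = 52.4; c'Δl = 4.65; W sinα = -7.7
Slice 2: Δl = 2.5/cos19.5° = 2.652 m; N'_2 = 93·cos19.5° − 3·2.652 = 79.7; c'Δl = 6.10; W sinα = 31.0
Slice 3: Δl = 1.3/cos47.2° = 1.913 m; N'_3 = 20·cos47.2° − 5·1.913 = 4.0; c'Δl = 4.40; W sinα = 14.7
Σc'Δl = 15.1 kN/m; ΣN' = 136.2 kN/m; ΣW sinα = 38.1 kN/m
Resisting = 15.1 + 136.2·tan23.0° = 15.1 + 57.8 = 72.9 kN/m
FS = 72.9 / 38.1 = 1.916

FS = 1.92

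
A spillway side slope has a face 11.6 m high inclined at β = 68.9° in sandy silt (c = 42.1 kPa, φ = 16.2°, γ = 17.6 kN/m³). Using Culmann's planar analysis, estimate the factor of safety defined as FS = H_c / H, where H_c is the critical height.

FS = 1.88

H_c = (4c/γ) · sinβ cosφ / [1 − cos(β − φ)]
    = (4·42.1/17.6) · sin68.9°·cos16.2° / [1 − cos52.7°]
    = 9.568 · 0.8959 / 0.3940 = 21.76 m
FS = H_c / H = 21.76 / 11.6 = 1.876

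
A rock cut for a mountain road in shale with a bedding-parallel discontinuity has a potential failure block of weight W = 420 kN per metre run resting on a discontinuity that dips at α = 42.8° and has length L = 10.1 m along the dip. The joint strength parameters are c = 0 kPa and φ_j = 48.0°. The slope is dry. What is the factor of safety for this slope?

FS = 1.20

Resolving the block weight along and normal to the plane and applying the Mohr–Coulomb strength on the joint:
N' = W cosα = 420·cos42.8° = 308.2 kN/m
Driving force T = W sinα = 420·sin42.8° = 285.4 kN/m
Resisting force R = c·L + N'·tanφ_j = 0·10.1 + 308.2·tan48.0° = 0.0 + 342.3 = 342.3 kN/m
FS = R / T = 342.3 / 285.4 = 1.199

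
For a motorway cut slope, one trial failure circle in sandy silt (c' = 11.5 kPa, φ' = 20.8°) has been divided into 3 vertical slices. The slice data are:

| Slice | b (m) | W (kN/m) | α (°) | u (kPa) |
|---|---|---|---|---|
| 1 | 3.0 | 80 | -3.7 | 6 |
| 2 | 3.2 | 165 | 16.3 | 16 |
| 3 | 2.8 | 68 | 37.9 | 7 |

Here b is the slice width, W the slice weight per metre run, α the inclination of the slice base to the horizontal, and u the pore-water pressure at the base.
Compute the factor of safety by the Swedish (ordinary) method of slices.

Ordinary method of slices: FS = Σ[c'·Δl_i + (W_i cosα_i − u_i·Δl_i)·tanφ'] / Σ W_i sinα_i, with Δl_i = b_i / cosα_i.
Slice 1: Δl = 3.0/cos(-3.7°) = 3.006 m; N'_1 = 80·cos(-3.7°) − 6·3.006 = 61.8; c'Δl = 34.57; W sinα = -5.2
Slice 2: Δl = 3.2/cos16.3° = 3.334 m; N'_2 = 165·cos16.3° − 16·3.334 = 105.0; c'Δl = 38.34; W sinα = 46.3
Slice 3: Δl = 2.8/cos37.9° = 3.548 m; N'_3 = 68·cos37.9° − 7·3.548 = 28.8; c'Δl = 40.81; W sinα = 41.8
Σc'Δl = 113.7 kN/m; ΣN' = 195.6 kN/m; ΣW sinα = 82.9 kN/m
Resisting = 113.7 + 195.6·tan20.8° = 113.7 + 74.3 = 188.0 kN/m
FS = 188.0 / 82.9 = 2.268

FS = 2.27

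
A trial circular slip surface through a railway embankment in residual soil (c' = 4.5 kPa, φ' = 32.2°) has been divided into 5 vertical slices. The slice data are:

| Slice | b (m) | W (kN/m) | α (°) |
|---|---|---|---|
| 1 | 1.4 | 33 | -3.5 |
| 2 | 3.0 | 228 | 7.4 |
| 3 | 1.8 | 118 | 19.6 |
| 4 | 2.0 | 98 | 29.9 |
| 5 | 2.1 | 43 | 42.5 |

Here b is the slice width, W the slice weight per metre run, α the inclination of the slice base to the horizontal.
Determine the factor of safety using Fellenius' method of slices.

FS = 2.47

Ordinary method of slices: FS = Σ[c'·Δl_i + (W_i cosα_i)·tanφ'] / Σ W_i sinα_i, with Δl_i = b_i / cosα_i.
Slice 1: Δl = 1.4/cos(-3.5°) = 1.403 m; N'_1 = 33·cos(-3.5°) = 32.9; c'Δl = 6.31; W sinα = -2.0
Slice 2: Δl = 3.0/cos7.4° = 3.025 m; N'_2 = 228·cos7.4° = 226.1; c'Δl = 13.61; W sinα = 29.4
Slice 3: Δl = 1.8/cos19.6° = 1.911 m; N'_3 = 118·cos19.6° = 111.2; c'Δl = 8.60; W sinα = 39.6
Slice 4: Δl = 2.0/cos29.9° = 2.307 m; N'_4 = 98·cos29.9° = 85.0; c'Δl = 10.38; W sinα = 48.9
Slice 5: Δl = 2.1/cos42.5° = 2.848 m; N'_5 = 43·cos42.5° = 31.7; c'Δl = 12.82; W sinα = 29.1
Σc'Δl = 51.7 kN/m; ΣN' = 486.9 kN/m; ΣW sinα = 144.8 kN/m
Resisting = 51.7 + 486.9·tan32.2° = 51.7 + 306.6 = 358.3 kN/m
FS = 358.3 / 144.8 = 2.474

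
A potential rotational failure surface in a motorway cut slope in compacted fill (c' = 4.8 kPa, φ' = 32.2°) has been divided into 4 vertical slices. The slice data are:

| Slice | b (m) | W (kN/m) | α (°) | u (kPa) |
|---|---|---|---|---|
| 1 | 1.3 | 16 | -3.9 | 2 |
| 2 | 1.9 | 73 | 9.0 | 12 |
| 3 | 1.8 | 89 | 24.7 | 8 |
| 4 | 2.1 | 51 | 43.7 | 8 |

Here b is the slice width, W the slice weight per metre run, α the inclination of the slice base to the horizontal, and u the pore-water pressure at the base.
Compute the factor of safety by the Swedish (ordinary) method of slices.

FS = 1.54

Ordinary method of slices: FS = Σ[c'·Δl_i + (W_i cosα_i − u_i·Δl_i)·tanφ'] / Σ W_i sinα_i, with Δl_i = b_i / cosα_i.
Slice 1: Δl = 1.3/cos(-3.9°) = 1.303 m; N'_1 = 16·cos(-3.9°) − 2·1.303 = 13.4; c'Δl = 6.25; W sinα = -1.1
Slice 2: Δl = 1.9/cos9.0° = 1.924 m; N'_2 = 73·cos9.0° − 12·1.924 = 49.0; c'Δl = 9.23; W sinα = 11.4
Slice 3: Δl = 1.8/cos24.7° = 1.981 m; N'_3 = 89·cos24.7° − 8·1.981 = 65.0; c'Δl = 9.51; W sinα = 37.2
Slice 4: Δl = 2.1/cos43.7° = 2.905 m; N'_4 = 51·cos43.7° − 8·2.905 = 13.6; c'Δl = 13.94; W sinα = 35.2
Σc'Δl = 38.9 kN/m; ΣN' = 141.0 kN/m; ΣW sinα = 82.8 kN/m
Resisting = 38.9 + 141.0·tan32.2° = 38.9 + 88.8 = 127.7 kN/m
FS = 127.7 / 82.8 = 1.544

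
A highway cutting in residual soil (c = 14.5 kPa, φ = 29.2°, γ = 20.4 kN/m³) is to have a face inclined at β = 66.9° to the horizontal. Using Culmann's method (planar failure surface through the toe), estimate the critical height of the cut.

H_c = 10.93 m

Culmann's analysis gives the critical failure plane at α_cr = (β + φ)/2 = (66.9 + 29.2)/2 = 48.1°, and the critical height
H_c = (4c/γ) · sinβ cosφ / [1 − cos(β − φ)]
    = (4·14.5/20.4) · sin66.9°·cos29.2° / [1 − cos(37.7°)]
    = 2.843 · 0.9198·0.8729 / [1 − 0.7912]
    = 2.843 · 0.8029 / 0.2088
    = 10.93 m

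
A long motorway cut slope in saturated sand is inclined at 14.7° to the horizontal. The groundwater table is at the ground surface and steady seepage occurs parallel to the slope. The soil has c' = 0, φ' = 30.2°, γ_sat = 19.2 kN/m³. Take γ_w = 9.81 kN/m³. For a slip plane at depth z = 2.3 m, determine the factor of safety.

With seepage parallel to the slope and the water table at the surface, the effective normal stress on the slip plane uses the buoyant unit weight γ' = γ_sat − γ_w while the driving shear stress uses γ_sat:
FS = [c' + γ' z cos²β tanφ'] / [γ_sat z sinβ cosβ]
(For c' = 0 this reduces to FS = (γ'/γ_sat)·tanφ'/tanβ.)
γ' = 19.2 − 9.81 = 9.39 kN/m³
Numerator = 0.0 + 9.39·2.3·cos²14.7°·tan30.2° = 0.0 + 9.39·2.3·0.9356·0.5820 = 11.760 kPa
Denominator = 19.2·2.3·sin14.7°·cos14.7° = 19.2·2.3·0.2538·0.9673 = 10.839 kPa
FS = 11.760 / 10.839 = 1.085

FS = 1.08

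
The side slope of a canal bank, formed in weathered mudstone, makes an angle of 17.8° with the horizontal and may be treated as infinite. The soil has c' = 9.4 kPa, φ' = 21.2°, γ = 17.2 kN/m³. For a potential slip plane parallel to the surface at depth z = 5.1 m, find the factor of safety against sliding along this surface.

FS = 1.58

For an infinite slope with a slip plane parallel to the surface (no pore pressure): FS = [c' + γz cos²β tanφ'] / [γz sinβ cosβ].
γz = 17.2·5.1 = 87.72 kN/m²
Numerator = 9.4 + 87.72·cos²17.8°·tan21.2° = 9.4 + 87.72·0.9066·0.3879 = 40.245 kPa
Denominator = 87.72·sin17.8°·cos17.8° = 87.72·0.3057·0.9521 = 25.532 kPa
FS = 40.245 / 25.532 = 1.576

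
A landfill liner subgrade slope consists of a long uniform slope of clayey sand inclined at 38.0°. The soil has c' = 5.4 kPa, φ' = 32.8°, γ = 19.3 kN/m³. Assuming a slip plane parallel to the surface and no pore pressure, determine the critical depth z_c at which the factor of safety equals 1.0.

Setting FS = 1.00 in FS = [c' + γz cos²β tanφ'] / [γz sinβ cosβ] and solving for z:
z = c' / [γ cosβ (FS·sinβ − cosβ·tanφ')]
  = 5.4 / [19.3·cos38.0°·(1.00·sin38.0° − cos38.0°·tan32.8°)]
  = 5.4 / [19.3·0.7880·(1.00·0.6157 − 0.7880·0.6445)]
  = 5.4 / 1.6398 = 3.293 m

z_c = 3.29 m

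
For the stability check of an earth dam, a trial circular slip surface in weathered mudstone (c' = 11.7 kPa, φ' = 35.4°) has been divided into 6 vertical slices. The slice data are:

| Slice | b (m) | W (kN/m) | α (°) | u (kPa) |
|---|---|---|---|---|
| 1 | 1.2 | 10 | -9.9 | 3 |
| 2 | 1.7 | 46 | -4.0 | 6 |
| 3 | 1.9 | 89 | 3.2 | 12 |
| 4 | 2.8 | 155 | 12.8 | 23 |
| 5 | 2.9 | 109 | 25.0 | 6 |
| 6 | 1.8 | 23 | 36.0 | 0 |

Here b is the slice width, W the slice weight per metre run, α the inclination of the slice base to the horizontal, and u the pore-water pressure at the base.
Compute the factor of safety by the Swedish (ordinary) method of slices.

FS = 3.84

Ordinary method of slices: FS = Σ[c'·Δl_i + (W_i cosα_i − u_i·Δl_i)·tanφ'] / Σ W_i sinα_i, with Δl_i = b_i / cosα_i.
Slice 1: Δl = 1.2/cos(-9.9°) = 1.218 m; N'_1 = 10·cos(-9.9°) − 3·1.218 = 6.2; c'Δl = 14.25; W sinα = -1.7
Slice 2: Δl = 1.7/cos(-4.0°) = 1.704 m; N'_2 = 46·cos(-4.0°) − 6·1.704 = 35.7; c'Δl = 19.94; W sinα = -3.2
Slice 3: Δl = 1.9/cos3.2° = 1.903 m; N'_3 = 89·cos3.2° − 12·1.903 = 66.0; c'Δl = 22.26; W sinα = 5.0
Slice 4: Δl = 2.8/cos12.8° = 2.871 m; N'_4 = 155·cos12.8° − 23·2.871 = 85.1; c'Δl = 33.59; W sinα = 34.3
Slice 5: Δl = 2.9/cos25.0° = 3.200 m; N'_5 = 109·cos25.0° − 6·3.200 = 79.6; c'Δl = 37.44; W sinα = 46.1
Slice 6: Δl = 1.8/cos36.0° = 2.225 m; N'_6 = 23·cos36.0° − 0·2.225 = 18.6; c'Δl = 26.03; W sinα = 13.5
Σc'Δl = 153.5 kN/m; ΣN' = 291.2 kN/m; ΣW sinα = 94.0 kN/m
Resisting = 153.5 + 291.2·tan35.4° = 153.5 + 206.9 = 360.5 kN/m
FS = 360.5 / 94.0 = 3.836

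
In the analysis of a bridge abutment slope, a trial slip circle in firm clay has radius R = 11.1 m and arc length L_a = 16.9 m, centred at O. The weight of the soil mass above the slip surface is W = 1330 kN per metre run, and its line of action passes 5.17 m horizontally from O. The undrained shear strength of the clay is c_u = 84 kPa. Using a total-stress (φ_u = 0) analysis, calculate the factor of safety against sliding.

FS = 2.29

Taking moments about the centre O, the resisting moment is provided by the undrained shear strength acting along the arc:
M_R = c_u·L_a·R = 84·16.90·11.1 = 15757.6 kN·m/m
M_D = W·d = 1330·5.17 = 6876.1 kN·m/m
FS = M_R / M_D = 15757.6 / 6876.1 = 2.292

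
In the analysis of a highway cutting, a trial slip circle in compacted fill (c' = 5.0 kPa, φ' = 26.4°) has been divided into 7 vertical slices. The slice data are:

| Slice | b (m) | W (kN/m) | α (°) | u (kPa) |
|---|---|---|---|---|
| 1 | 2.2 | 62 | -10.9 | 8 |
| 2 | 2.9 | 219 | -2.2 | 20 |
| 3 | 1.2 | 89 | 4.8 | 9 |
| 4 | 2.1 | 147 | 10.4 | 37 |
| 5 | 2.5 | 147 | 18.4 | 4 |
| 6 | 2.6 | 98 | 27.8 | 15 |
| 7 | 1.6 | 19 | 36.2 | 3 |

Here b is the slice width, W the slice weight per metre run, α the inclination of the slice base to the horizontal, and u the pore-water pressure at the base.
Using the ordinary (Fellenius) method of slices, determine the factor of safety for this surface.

Ordinary method of slices: FS = Σ[c'·Δl_i + (W_i cosα_i − u_i·Δl_i)·tanφ'] / Σ W_i sinα_i, with Δl_i = b_i / cosα_i.
Slice 1: Δl = 2.2/cos(-10.9°) = 2.240 m; N'_1 = 62·cos(-10.9°) − 8·2.240 = 43.0; c'Δl = 11.20; W sinα = -11.7
Slice 2: Δl = 2.9/cos(-2.2°) = 2.902 m; N'_2 = 219·cos(-2.2°) − 20·2.902 = 160.8; c'Δl = 14.51; W sinα = -8.4
Slice 3: Δl = 1.2/cos4.8° = 1.204 m; N'_3 = 89·cos4.8° − 9·1.204 = 77.8; c'Δl = 6.02; W sinα = 7.4
Slice 4: Δl = 2.1/cos10.4° = 2.135 m; N'_4 = 147·cos10.4° − 37·2.135 = 65.6; c'Δl = 10.68; W sinα = 26.5
Slice 5: Δl = 2.5/cos18.4° = 2.635 m; N'_5 = 147·cos18.4° − 4·2.635 = 128.9; c'Δl = 13.17; W sinα = 46.4
Slice 6: Δl = 2.6/cos27.8° = 2.939 m; N'_6 = 98·cos27.8° − 15·2.939 = 42.6; c'Δl = 14.70; W sinα = 45.7
Slice 7: Δl = 1.6/cos36.2° = 1.983 m; N'_7 = 19·cos36.2° − 3·1.983 = 9.4; c'Δl = 9.91; W sinα = 11.2
Σc'Δl = 80.2 kN/m; ΣN' = 528.1 kN/m; ΣW sinα = 117.2 kN/m
Resisting = 80.2 + 528.1·tan26.4° = 80.2 + 262.2 = 342.4 kN/m
FS = 342.4 / 117.2 = 2.922

FS = 2.92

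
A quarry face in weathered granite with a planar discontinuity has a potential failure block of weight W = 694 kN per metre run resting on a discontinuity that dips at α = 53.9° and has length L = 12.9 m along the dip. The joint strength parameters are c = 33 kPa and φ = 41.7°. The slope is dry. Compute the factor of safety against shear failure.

FS = 1.41

Resolving the block weight along and normal to the plane and applying the Mohr–Coulomb strength on the joint:
N' = W cosα = 694·cos53.9° = 408.9 kN/m
Driving force T = W sinα = 694·sin53.9° = 560.7 kN/m
Resisting force R = c·L + N'·tanφ = 33·12.9 + 408.9·tan41.7° = 425.7 + 364.3 = 790.0 kN/m
FS = R / T = 790.0 / 560.7 = 1.409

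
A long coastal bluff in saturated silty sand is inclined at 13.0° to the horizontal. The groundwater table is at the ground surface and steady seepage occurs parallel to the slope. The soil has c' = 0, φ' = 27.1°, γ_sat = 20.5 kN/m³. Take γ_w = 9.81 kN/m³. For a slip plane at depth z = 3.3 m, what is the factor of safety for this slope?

With seepage parallel to the slope and the water table at the surface, the effective normal stress on the slip plane uses the buoyant unit weight γ' = γ_sat − γ_w while the driving shear stress uses γ_sat:
FS = [c' + γ' z cos²β tanφ'] / [γ_sat z sinβ cosβ]
(For c' = 0 this reduces to FS = (γ'/γ_sat)·tanφ'/tanβ.)
γ' = 20.5 − 9.81 = 10.69 kN/m³
Numerator = 0.0 + 10.69·3.3·cos²13.0°·tan27.1° = 0.0 + 10.69·3.3·0.9494·0.5117 = 17.139 kPa
Denominator = 20.5·3.3·sin13.0°·cos13.0° = 20.5·3.3·0.2250·0.9744 = 14.828 kPa
FS = 17.139 / 14.828 = 1.156

FS = 1.16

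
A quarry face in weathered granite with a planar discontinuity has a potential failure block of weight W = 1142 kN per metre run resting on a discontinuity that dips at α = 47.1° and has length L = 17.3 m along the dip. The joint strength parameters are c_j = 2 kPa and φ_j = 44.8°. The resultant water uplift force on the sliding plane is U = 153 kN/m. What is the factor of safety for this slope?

Resolving the block weight along and normal to the plane and applying the Mohr–Coulomb strength on the joint:
N' = W cosα − U = 1142·cos47.1° − 153 = 624.4 kN/m
Driving force T = W sinα = 1142·sin47.1° = 836.6 kN/m
Resisting force R = c_j·L + N'·tanφ_j = 2·17.3 + 624.4·tan44.8° = 34.6 + 620.0 = 654.6 kN/m
FS = R / T = 654.6 / 836.6 = 0.783

FS = 0.78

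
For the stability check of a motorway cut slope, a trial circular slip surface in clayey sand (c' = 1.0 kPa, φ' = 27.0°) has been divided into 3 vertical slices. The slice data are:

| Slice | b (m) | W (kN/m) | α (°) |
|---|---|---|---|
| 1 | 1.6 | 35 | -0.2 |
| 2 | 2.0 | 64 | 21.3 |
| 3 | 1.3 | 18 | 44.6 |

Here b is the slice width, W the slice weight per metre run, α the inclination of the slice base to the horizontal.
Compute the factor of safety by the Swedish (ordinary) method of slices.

FS = 1.69

Ordinary method of slices: FS = Σ[c'·Δl_i + (W_i cosα_i)·tanφ'] / Σ W_i sinα_i, with Δl_i = b_i / cosα_i.
Slice 1: Δl = 1.6/cos(-0.2°) = 1.600 m; N'_1 = 35·cos(-0.2°) = 35.0; c'Δl = 1.60; W sinα = -0.1
Slice 2: Δl = 2.0/cos21.3° = 2.147 m; N'_2 = 64·cos21.3° = 59.6; c'Δl = 2.15; W sinα = 23.2
Slice 3: Δl = 1.3/cos44.6° = 1.826 m; N'_3 = 18·cos44.6° = 12.8; c'Δl = 1.83; W sinα = 12.6
Σc'Δl = 5.6 kN/m; ΣN' = 107.4 kN/m; ΣW sinα = 35.8 kN/m
Resisting = 5.6 + 107.4·tan27.0° = 5.6 + 54.7 = 60.3 kN/m
FS = 60.3 / 35.8 = 1.687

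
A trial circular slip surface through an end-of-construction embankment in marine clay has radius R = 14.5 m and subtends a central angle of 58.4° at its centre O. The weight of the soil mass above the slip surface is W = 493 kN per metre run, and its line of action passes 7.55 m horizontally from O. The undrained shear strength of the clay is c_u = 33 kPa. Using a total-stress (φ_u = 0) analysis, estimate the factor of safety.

Taking moments about the centre O, the resisting moment is provided by the undrained shear strength acting along the arc:
Arc length L_a = R·θ = 14.5·(58.4°·π/180) = 14.5·1.0193 = 14.78 m
M_R = c_u·L_a·R = 33·14.78·14.5 = 7072.0 kN·m/m
M_D = W·d = 493·7.55 = 3722.2 kN·m/m
FS = M_R / M_D = 7072.0 / 3722.2 = 1.900

FS = 1.90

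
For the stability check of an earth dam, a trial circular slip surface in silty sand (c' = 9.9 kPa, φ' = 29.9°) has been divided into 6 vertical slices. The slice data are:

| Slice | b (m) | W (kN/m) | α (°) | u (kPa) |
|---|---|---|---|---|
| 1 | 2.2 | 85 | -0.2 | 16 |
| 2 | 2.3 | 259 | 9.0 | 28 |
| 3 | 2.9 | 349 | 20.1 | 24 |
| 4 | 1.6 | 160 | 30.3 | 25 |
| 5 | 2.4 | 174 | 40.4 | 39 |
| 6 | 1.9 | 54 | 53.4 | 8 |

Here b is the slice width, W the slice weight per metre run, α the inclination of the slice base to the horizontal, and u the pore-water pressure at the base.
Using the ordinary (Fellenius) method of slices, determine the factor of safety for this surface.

FS = 1.27

Ordinary method of slices: FS = Σ[c'·Δl_i + (W_i cosα_i − u_i·Δl_i)·tanφ'] / Σ W_i sinα_i, with Δl_i = b_i / cosα_i.
Slice 1: Δl = 2.2/cos(-0.2°) = 2.200 m; N'_1 = 85·cos(-0.2°) − 16·2.200 = 49.8; c'Δl = 21.78; W sinα = -0.3
Slice 2: Δl = 2.3/cos9.0° = 2.329 m; N'_2 = 259·cos9.0° − 28·2.329 = 190.6; c'Δl = 23.05; W sinα = 40.5
Slice 3: Δl = 2.9/cos20.1° = 3.088 m; N'_3 = 349·cos20.1° − 24·3.088 = 253.6; c'Δl = 30.57; W sinα = 119.9
Slice 4: Δl = 1.6/cos30.3° = 1.853 m; N'_4 = 160·cos30.3° − 25·1.853 = 91.8; c'Δl = 18.35; W sinα = 80.7
Slice 5: Δl = 2.4/cos40.4° = 3.152 m; N'_5 = 174·cos40.4° − 39·3.152 = 9.6; c'Δl = 31.20; W sinα = 112.8
Slice 6: Δl = 1.9/cos53.4° = 3.187 m; N'_6 = 54·cos53.4° − 8·3.187 = 6.7; c'Δl = 31.55; W sinα = 43.4
Σc'Δl = 156.5 kN/m; ΣN' = 602.2 kN/m; ΣW sinα = 397.0 kN/m
Resisting = 156.5 + 602.2·tan29.9° = 156.5 + 346.3 = 502.8 kN/m
FS = 502.8 / 397.0 = 1.266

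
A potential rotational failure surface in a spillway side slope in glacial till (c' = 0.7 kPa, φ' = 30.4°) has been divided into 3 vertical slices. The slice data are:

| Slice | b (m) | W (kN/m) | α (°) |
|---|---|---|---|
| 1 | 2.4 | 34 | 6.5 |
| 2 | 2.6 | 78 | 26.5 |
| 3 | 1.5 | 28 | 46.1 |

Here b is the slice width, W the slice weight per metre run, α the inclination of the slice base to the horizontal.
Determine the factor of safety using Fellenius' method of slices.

FS = 1.32

Ordinary method of slices: FS = Σ[c'·Δl_i + (W_i cosα_i)·tanφ'] / Σ W_i sinα_i, with Δl_i = b_i / cosα_i.
Slice 1: Δl = 2.4/cos6.5° = 2.416 m; N'_1 = 34·cos6.5° = 33.8; c'Δl = 1.69; W sinα = 3.8
Slice 2: Δl = 2.6/cos26.5° = 2.905 m; N'_2 = 78·cos26.5° = 69.8; c'Δl = 2.03; W sinα = 34.8
Slice 3: Δl = 1.5/cos46.1° = 2.163 m; N'_3 = 28·cos46.1° = 19.4; c'Δl = 1.51; W sinα = 20.2
Σc'Δl = 5.2 kN/m; ΣN' = 123.0 kN/m; ΣW sinα = 58.8 kN/m
Resisting = 5.2 + 123.0·tan30.4° = 5.2 + 72.2 = 77.4 kN/m
FS = 77.4 / 58.8 = 1.316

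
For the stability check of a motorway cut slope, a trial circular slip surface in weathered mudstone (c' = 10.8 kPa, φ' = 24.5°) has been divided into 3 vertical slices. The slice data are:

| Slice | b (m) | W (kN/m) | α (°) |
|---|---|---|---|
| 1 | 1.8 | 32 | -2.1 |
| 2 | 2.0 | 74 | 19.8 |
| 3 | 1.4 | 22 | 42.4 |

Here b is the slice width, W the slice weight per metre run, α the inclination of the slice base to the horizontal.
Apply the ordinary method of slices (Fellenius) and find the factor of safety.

FS = 3.01

Ordinary method of slices: FS = Σ[c'·Δl_i + (W_i cosα_i)·tanφ'] / Σ W_i sinα_i, with Δl_i = b_i / cosα_i.
Slice 1: Δl = 1.8/cos(-2.1°) = 1.801 m; N'_1 = 32·cos(-2.1°) = 32.0; c'Δl = 19.45; W sinα = -1.2
Slice 2: Δl = 2.0/cos19.8° = 2.126 m; N'_2 = 74·cos19.8° = 69.6; c'Δl = 22.96; W sinα = 25.1
Slice 3: Δl = 1.4/cos42.4° = 1.896 m; N'_3 = 22·cos42.4° = 16.2; c'Δl = 20.48; W sinα = 14.8
Σc'Δl = 62.9 kN/m; ΣN' = 117.8 kN/m; ΣW sinα = 38.7 kN/m
Resisting = 62.9 + 117.8·tan24.5° = 62.9 + 53.7 = 116.6 kN/m
FS = 116.6 / 38.7 = 3.011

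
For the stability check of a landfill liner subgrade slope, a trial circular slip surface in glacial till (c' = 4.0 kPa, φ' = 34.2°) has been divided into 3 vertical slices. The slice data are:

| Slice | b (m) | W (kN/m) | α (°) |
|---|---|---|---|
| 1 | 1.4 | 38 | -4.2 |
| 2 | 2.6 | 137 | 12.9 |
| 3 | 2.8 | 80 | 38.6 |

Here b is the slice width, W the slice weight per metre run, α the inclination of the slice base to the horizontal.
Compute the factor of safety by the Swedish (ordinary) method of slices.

FS = 2.44

Ordinary method of slices: FS = Σ[c'·Δl_i + (W_i cosα_i)·tanφ'] / Σ W_i sinα_i, with Δl_i = b_i / cosα_i.
Slice 1: Δl = 1.4/cos(-4.2°) = 1.404 m; N'_1 = 38·cos(-4.2°) = 37.9; c'Δl = 5.62; W sinα = -2.8
Slice 2: Δl = 2.6/cos12.9° = 2.667 m; N'_2 = 137·cos12.9° = 133.5; c'Δl = 10.67; W sinα = 30.6
Slice 3: Δl = 2.8/cos38.6° = 3.583 m; N'_3 = 80·cos38.6° = 62.5; c'Δl = 14.33; W sinα = 49.9
Σc'Δl = 30.6 kN/m; ΣN' = 234.0 kN/m; ΣW sinα = 77.7 kN/m
Resisting = 30.6 + 234.0·tan34.2° = 30.6 + 159.0 = 189.6 kN/m
FS = 189.6 / 77.7 = 2.440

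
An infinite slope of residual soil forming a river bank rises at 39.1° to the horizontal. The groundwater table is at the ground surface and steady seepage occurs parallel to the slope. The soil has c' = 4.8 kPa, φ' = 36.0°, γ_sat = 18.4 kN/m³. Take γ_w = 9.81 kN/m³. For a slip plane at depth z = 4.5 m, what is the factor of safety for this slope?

With seepage parallel to the slope and the water table at the surface, the effective normal stress on the slip plane uses the buoyant unit weight γ' = γ_sat − γ_w while the driving shear stress uses γ_sat:
FS = [c' + γ' z cos²β tanφ'] / [γ_sat z sinβ cosβ]
γ' = 18.4 − 9.81 = 8.59 kN/m³
Numerator = 4.8 + 8.59·4.5·cos²39.1°·tan36.0° = 4.8 + 8.59·4.5·0.6022·0.7265 = 21.714 kPa
Denominator = 18.4·4.5·sin39.1°·cos39.1° = 18.4·4.5·0.6307·0.7760 = 40.525 kPa
FS = 21.714 / 40.525 = 0.536

FS = 0.54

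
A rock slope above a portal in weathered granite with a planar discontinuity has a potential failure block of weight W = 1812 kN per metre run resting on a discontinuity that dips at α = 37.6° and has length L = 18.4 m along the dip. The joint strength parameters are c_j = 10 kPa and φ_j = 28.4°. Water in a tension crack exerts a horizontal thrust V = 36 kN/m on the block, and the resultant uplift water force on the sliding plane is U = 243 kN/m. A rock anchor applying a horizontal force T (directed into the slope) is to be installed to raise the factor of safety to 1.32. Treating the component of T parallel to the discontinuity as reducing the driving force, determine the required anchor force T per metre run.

T = 494 kN/m

Resolving forces along and normal to the sliding plane, with the horizontal anchor force T adding T·sinα to the effective normal force and T·cosα acting up the plane against the driving force:
FS = [c_jL + (W cosα − U − V sinα + T sinα) tanφ_j] / [W sinα + V cosα − T cosα]
Without the anchor: N' = 1170.7 kN/m, driving T_d = 1134.1 kN/m, resisting R = 10·18.4 + 1170.7·tan28.4° = 817.0 kN/m, FS = 0.72.
Setting FS = 1.32 and solving for T:
1.32·(1134.1 − T cos37.6°) = 817.0 + T sin37.6°·tan28.4°
T·(sin37.6°·tan28.4° + 1.32·cos37.6°) = 1.32·1134.1 − 817.0
T·(0.6101·0.5407 + 1.32·0.7923) = 1497.0 − 817.0 = 680.0
T·1.3757 = 680.0
T = 494.3 kN/m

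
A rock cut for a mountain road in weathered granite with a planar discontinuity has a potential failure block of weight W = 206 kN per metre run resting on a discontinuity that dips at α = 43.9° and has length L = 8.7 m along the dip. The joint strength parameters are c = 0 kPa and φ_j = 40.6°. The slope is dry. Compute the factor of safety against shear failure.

FS = 0.89

Resolving the block weight along and normal to the plane and applying the Mohr–Coulomb strength on the joint:
N' = W cosα = 206·cos43.9° = 148.4 kN/m
Driving force T = W sinα = 206·sin43.9° = 142.8 kN/m
Resisting force R = c·L + N'·tanφ_j = 0·8.7 + 148.4·tan40.6° = 0.0 + 127.2 = 127.2 kN/m
FS = R / T = 127.2 / 142.8 = 0.891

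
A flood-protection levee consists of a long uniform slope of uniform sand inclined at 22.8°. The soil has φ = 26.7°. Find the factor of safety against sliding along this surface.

For a dry cohesionless infinite slope the factor of safety is FS = tanφ / tanβ.
FS = tan26.7° / tan22.8° = 0.5029 / 0.4204 = 1.196

FS = 1.20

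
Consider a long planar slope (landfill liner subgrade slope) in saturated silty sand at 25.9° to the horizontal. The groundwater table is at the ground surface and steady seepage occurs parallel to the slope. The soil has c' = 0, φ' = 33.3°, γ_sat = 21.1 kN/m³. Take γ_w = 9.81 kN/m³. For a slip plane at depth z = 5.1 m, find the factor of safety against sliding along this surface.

With seepage parallel to the slope and the water table at the surface, the effective normal stress on the slip plane uses the buoyant unit weight γ' = γ_sat − γ_w while the driving shear stress uses γ_sat:
FS = [c' + γ' z cos²β tanφ'] / [γ_sat z sinβ cosβ]
(For c' = 0 this reduces to FS = (γ'/γ_sat)·tanφ'/tanβ.)
γ' = 21.1 − 9.81 = 11.29 kN/m³
Numerator = 0.0 + 11.29·5.1·cos²25.9°·tan33.3° = 0.0 + 11.29·5.1·0.8092·0.6569 = 30.606 kPa
Denominator = 21.1·5.1·sin25.9°·cos25.9° = 21.1·5.1·0.4368·0.8996 = 42.283 kPa
FS = 30.606 / 42.283 = 0.724

FS = 0.72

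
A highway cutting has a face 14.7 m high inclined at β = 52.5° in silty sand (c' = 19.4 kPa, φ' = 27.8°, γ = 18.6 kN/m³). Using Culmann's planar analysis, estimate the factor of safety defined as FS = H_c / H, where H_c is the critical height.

H_c = (4c'/γ) · sinβ cosφ' / [1 − cos(β − φ')]
    = (4·19.4/18.6) · sin52.5°·cos27.8° / [1 − cos24.7°]
    = 4.172 · 0.7018 / 0.0915 = 32.00 m
FS = H_c / H = 32.00 / 14.7 = 2.177

FS = 2.18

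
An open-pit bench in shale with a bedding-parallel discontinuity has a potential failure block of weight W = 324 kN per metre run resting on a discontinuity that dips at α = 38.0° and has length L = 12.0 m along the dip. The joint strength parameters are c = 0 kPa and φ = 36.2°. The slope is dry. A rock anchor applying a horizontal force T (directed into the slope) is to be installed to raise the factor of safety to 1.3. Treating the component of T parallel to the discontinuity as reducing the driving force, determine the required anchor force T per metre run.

Resolving forces along and normal to the sliding plane, with the horizontal anchor force T adding T·sinα to the effective normal force and T·cosα acting up the plane against the driving force:
FS = [cL + (W cosα + T sinα) tanφ] / [W sinα − T cosα]
Without the anchor: N' = 255.3 kN/m, driving T_d = 199.5 kN/m, resisting R = 0·12.0 + 255.3·tan36.2° = 186.9 kN/m, FS = 0.94.
Setting FS = 1.3 and solving for T:
1.3·(199.5 − T cos38.0°) = 186.9 + T sin38.0°·tan36.2°
T·(sin38.0°·tan36.2° + 1.3·cos38.0°) = 1.3·199.5 − 186.9
T·(0.6157·0.7319 + 1.3·0.7880) = 259.3 − 186.9 = 72.5
T·1.4750 = 72.5
T = 49.1 kN/m

T = 49 kN/m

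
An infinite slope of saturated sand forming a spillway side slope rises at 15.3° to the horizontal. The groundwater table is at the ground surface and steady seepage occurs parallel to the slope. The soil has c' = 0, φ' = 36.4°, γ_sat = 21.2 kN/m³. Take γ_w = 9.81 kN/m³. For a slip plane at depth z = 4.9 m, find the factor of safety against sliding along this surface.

FS = 1.45

With seepage parallel to the slope and the water table at the surface, the effective normal stress on the slip plane uses the buoyant unit weight γ' = γ_sat − γ_w while the driving shear stress uses γ_sat:
FS = [c' + γ' z cos²β tanφ'] / [γ_sat z sinβ cosβ]
(For c' = 0 this reduces to FS = (γ'/γ_sat)·tanφ'/tanβ.)
γ' = 21.2 − 9.81 = 11.39 kN/m³
Numerator = 0.0 + 11.39·4.9·cos²15.3°·tan36.4° = 0.0 + 11.39·4.9·0.9304·0.7373 = 38.282 kPa
Denominator = 21.2·4.9·sin15.3°·cos15.3° = 21.2·4.9·0.2639·0.9646 = 26.440 kPa
FS = 38.282 / 26.440 = 1.448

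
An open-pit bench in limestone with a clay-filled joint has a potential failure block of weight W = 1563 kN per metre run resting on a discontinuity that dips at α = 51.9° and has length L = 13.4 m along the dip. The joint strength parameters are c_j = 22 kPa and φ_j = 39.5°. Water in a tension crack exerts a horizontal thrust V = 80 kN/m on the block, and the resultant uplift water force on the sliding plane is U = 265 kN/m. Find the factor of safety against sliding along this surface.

FS = 0.64

Resolving the block weight along and normal to the plane and applying the Mohr–Coulomb strength on the joint:
N' = W cosα − U − V sinα = 1563·cos51.9° − 265 − 80·sin51.9° = 636.5 kN/m
Driving force T = W sinα + V cosα = 1563·sin51.9° + 80·cos51.9° = 1279.3 kN/m
Resisting force R = c_j·L + N'·tanφ_j = 22·13.4 + 636.5·tan39.5° = 294.8 + 524.7 = 819.5 kN/m
FS = R / T = 819.5 / 1279.3 = 0.641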